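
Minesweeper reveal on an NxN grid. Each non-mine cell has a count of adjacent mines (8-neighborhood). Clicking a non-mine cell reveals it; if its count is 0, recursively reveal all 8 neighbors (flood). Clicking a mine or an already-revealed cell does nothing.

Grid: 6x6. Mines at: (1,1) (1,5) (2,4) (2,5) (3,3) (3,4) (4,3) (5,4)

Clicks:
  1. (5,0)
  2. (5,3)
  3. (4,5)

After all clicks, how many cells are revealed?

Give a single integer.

Answer: 14

Derivation:
Click 1 (5,0) count=0: revealed 12 new [(2,0) (2,1) (2,2) (3,0) (3,1) (3,2) (4,0) (4,1) (4,2) (5,0) (5,1) (5,2)] -> total=12
Click 2 (5,3) count=2: revealed 1 new [(5,3)] -> total=13
Click 3 (4,5) count=2: revealed 1 new [(4,5)] -> total=14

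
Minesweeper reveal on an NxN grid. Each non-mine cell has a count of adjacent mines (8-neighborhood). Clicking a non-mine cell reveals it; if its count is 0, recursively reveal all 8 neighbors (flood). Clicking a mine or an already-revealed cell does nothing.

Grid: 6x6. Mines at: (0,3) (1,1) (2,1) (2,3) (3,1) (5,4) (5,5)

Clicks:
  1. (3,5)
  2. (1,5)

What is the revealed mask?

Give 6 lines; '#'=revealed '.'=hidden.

Click 1 (3,5) count=0: revealed 10 new [(0,4) (0,5) (1,4) (1,5) (2,4) (2,5) (3,4) (3,5) (4,4) (4,5)] -> total=10
Click 2 (1,5) count=0: revealed 0 new [(none)] -> total=10

Answer: ....##
....##
....##
....##
....##
......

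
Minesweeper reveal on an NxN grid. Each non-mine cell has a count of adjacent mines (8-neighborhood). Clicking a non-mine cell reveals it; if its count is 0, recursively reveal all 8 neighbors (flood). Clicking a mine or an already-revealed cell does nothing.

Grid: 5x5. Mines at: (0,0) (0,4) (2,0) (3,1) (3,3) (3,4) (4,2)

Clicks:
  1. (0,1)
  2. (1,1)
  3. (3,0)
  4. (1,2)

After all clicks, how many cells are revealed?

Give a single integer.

Click 1 (0,1) count=1: revealed 1 new [(0,1)] -> total=1
Click 2 (1,1) count=2: revealed 1 new [(1,1)] -> total=2
Click 3 (3,0) count=2: revealed 1 new [(3,0)] -> total=3
Click 4 (1,2) count=0: revealed 7 new [(0,2) (0,3) (1,2) (1,3) (2,1) (2,2) (2,3)] -> total=10

Answer: 10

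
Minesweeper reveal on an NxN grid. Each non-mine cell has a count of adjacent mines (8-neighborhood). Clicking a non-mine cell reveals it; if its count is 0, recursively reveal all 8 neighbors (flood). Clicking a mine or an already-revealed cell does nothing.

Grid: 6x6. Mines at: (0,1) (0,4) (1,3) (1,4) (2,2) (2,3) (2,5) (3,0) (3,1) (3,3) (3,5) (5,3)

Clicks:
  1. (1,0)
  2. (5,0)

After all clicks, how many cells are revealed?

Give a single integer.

Click 1 (1,0) count=1: revealed 1 new [(1,0)] -> total=1
Click 2 (5,0) count=0: revealed 6 new [(4,0) (4,1) (4,2) (5,0) (5,1) (5,2)] -> total=7

Answer: 7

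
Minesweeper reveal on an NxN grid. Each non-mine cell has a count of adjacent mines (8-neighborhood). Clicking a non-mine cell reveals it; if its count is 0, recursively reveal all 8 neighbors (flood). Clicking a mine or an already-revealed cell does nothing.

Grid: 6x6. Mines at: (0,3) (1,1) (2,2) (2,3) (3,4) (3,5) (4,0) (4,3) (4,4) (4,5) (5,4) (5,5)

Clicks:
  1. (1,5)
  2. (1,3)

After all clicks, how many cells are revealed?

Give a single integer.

Answer: 7

Derivation:
Click 1 (1,5) count=0: revealed 6 new [(0,4) (0,5) (1,4) (1,5) (2,4) (2,5)] -> total=6
Click 2 (1,3) count=3: revealed 1 new [(1,3)] -> total=7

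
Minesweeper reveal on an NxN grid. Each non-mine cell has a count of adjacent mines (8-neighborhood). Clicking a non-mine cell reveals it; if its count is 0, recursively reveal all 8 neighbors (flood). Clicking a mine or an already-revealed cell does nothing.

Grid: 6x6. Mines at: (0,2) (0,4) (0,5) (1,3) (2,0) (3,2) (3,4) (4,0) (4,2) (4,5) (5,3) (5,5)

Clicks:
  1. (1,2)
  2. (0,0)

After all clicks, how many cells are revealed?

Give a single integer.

Click 1 (1,2) count=2: revealed 1 new [(1,2)] -> total=1
Click 2 (0,0) count=0: revealed 4 new [(0,0) (0,1) (1,0) (1,1)] -> total=5

Answer: 5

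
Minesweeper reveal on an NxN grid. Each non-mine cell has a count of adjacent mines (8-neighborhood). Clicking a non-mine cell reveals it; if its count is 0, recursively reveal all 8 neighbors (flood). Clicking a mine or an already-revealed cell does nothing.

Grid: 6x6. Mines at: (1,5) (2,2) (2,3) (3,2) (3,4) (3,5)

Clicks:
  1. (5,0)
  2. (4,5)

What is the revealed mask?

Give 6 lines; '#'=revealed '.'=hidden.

Answer: #####.
#####.
##....
##....
######
######

Derivation:
Click 1 (5,0) count=0: revealed 26 new [(0,0) (0,1) (0,2) (0,3) (0,4) (1,0) (1,1) (1,2) (1,3) (1,4) (2,0) (2,1) (3,0) (3,1) (4,0) (4,1) (4,2) (4,3) (4,4) (4,5) (5,0) (5,1) (5,2) (5,3) (5,4) (5,5)] -> total=26
Click 2 (4,5) count=2: revealed 0 new [(none)] -> total=26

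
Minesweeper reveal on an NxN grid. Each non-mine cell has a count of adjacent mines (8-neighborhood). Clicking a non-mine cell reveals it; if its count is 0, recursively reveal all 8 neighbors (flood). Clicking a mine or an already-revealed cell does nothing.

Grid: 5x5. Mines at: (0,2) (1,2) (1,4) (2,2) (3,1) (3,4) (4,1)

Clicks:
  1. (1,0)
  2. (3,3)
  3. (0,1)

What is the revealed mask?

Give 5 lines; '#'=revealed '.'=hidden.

Answer: ##...
##...
##...
...#.
.....

Derivation:
Click 1 (1,0) count=0: revealed 6 new [(0,0) (0,1) (1,0) (1,1) (2,0) (2,1)] -> total=6
Click 2 (3,3) count=2: revealed 1 new [(3,3)] -> total=7
Click 3 (0,1) count=2: revealed 0 new [(none)] -> total=7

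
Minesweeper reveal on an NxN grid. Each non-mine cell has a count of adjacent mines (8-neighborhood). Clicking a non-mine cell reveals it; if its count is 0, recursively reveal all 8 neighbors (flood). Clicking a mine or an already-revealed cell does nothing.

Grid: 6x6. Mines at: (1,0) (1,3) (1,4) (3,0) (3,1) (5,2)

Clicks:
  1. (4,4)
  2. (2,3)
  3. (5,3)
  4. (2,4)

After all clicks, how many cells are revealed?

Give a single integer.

Click 1 (4,4) count=0: revealed 15 new [(2,2) (2,3) (2,4) (2,5) (3,2) (3,3) (3,4) (3,5) (4,2) (4,3) (4,4) (4,5) (5,3) (5,4) (5,5)] -> total=15
Click 2 (2,3) count=2: revealed 0 new [(none)] -> total=15
Click 3 (5,3) count=1: revealed 0 new [(none)] -> total=15
Click 4 (2,4) count=2: revealed 0 new [(none)] -> total=15

Answer: 15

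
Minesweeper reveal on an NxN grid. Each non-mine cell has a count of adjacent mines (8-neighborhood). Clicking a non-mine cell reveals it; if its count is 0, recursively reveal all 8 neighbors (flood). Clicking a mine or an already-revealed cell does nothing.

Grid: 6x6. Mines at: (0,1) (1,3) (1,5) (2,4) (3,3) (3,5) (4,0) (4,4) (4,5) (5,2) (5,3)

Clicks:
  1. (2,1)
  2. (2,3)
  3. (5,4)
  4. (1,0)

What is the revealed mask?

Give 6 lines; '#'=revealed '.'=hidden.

Answer: ......
###...
####..
###...
......
....#.

Derivation:
Click 1 (2,1) count=0: revealed 9 new [(1,0) (1,1) (1,2) (2,0) (2,1) (2,2) (3,0) (3,1) (3,2)] -> total=9
Click 2 (2,3) count=3: revealed 1 new [(2,3)] -> total=10
Click 3 (5,4) count=3: revealed 1 new [(5,4)] -> total=11
Click 4 (1,0) count=1: revealed 0 new [(none)] -> total=11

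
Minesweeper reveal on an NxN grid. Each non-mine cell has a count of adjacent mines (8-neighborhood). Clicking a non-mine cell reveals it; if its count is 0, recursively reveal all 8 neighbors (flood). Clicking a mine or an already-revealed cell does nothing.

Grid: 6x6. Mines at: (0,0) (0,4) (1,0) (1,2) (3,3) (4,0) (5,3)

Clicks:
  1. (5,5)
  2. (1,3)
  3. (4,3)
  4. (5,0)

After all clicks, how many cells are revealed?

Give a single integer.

Click 1 (5,5) count=0: revealed 10 new [(1,4) (1,5) (2,4) (2,5) (3,4) (3,5) (4,4) (4,5) (5,4) (5,5)] -> total=10
Click 2 (1,3) count=2: revealed 1 new [(1,3)] -> total=11
Click 3 (4,3) count=2: revealed 1 new [(4,3)] -> total=12
Click 4 (5,0) count=1: revealed 1 new [(5,0)] -> total=13

Answer: 13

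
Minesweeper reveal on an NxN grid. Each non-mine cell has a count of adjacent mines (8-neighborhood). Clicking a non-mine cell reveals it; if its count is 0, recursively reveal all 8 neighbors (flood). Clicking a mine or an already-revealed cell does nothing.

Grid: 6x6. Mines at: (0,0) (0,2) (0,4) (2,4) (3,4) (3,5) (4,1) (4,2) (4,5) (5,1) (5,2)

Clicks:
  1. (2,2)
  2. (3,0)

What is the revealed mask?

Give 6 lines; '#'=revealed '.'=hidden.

Click 1 (2,2) count=0: revealed 12 new [(1,0) (1,1) (1,2) (1,3) (2,0) (2,1) (2,2) (2,3) (3,0) (3,1) (3,2) (3,3)] -> total=12
Click 2 (3,0) count=1: revealed 0 new [(none)] -> total=12

Answer: ......
####..
####..
####..
......
......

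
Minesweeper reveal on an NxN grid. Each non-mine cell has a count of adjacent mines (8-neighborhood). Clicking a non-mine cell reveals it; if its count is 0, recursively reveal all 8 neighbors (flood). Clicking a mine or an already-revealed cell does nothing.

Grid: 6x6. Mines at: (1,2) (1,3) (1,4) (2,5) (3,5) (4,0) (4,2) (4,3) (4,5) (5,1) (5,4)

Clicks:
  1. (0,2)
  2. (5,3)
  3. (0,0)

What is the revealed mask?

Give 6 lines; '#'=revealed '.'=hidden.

Answer: ###...
##....
##....
##....
......
...#..

Derivation:
Click 1 (0,2) count=2: revealed 1 new [(0,2)] -> total=1
Click 2 (5,3) count=3: revealed 1 new [(5,3)] -> total=2
Click 3 (0,0) count=0: revealed 8 new [(0,0) (0,1) (1,0) (1,1) (2,0) (2,1) (3,0) (3,1)] -> total=10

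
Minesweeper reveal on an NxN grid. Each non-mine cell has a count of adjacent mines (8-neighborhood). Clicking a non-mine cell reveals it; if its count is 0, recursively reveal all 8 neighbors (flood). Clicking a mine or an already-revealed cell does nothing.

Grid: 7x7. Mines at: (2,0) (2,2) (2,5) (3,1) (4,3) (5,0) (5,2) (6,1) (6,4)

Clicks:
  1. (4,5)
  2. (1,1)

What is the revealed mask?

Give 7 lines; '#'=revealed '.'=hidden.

Answer: .......
.#.....
.......
....###
....###
....###
.....##

Derivation:
Click 1 (4,5) count=0: revealed 11 new [(3,4) (3,5) (3,6) (4,4) (4,5) (4,6) (5,4) (5,5) (5,6) (6,5) (6,6)] -> total=11
Click 2 (1,1) count=2: revealed 1 new [(1,1)] -> total=12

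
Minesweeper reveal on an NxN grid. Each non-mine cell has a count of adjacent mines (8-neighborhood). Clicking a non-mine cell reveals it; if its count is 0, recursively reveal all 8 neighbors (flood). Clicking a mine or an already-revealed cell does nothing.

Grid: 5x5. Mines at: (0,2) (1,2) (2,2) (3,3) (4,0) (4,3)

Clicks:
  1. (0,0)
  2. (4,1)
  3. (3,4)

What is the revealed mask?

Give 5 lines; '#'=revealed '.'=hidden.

Click 1 (0,0) count=0: revealed 8 new [(0,0) (0,1) (1,0) (1,1) (2,0) (2,1) (3,0) (3,1)] -> total=8
Click 2 (4,1) count=1: revealed 1 new [(4,1)] -> total=9
Click 3 (3,4) count=2: revealed 1 new [(3,4)] -> total=10

Answer: ##...
##...
##...
##..#
.#...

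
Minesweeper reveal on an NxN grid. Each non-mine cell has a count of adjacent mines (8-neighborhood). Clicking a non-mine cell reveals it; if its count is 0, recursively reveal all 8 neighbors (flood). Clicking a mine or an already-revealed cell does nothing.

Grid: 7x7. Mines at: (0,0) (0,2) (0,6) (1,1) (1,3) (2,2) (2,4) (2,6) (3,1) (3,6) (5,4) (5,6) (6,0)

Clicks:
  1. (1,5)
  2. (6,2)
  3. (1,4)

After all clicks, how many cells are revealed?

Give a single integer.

Click 1 (1,5) count=3: revealed 1 new [(1,5)] -> total=1
Click 2 (6,2) count=0: revealed 9 new [(4,1) (4,2) (4,3) (5,1) (5,2) (5,3) (6,1) (6,2) (6,3)] -> total=10
Click 3 (1,4) count=2: revealed 1 new [(1,4)] -> total=11

Answer: 11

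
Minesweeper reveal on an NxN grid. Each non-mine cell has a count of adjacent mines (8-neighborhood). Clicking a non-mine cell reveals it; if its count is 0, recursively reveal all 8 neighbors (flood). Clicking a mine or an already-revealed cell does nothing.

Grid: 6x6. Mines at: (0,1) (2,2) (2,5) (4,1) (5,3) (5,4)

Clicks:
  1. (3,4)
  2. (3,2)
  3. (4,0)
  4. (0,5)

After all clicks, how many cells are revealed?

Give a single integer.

Answer: 11

Derivation:
Click 1 (3,4) count=1: revealed 1 new [(3,4)] -> total=1
Click 2 (3,2) count=2: revealed 1 new [(3,2)] -> total=2
Click 3 (4,0) count=1: revealed 1 new [(4,0)] -> total=3
Click 4 (0,5) count=0: revealed 8 new [(0,2) (0,3) (0,4) (0,5) (1,2) (1,3) (1,4) (1,5)] -> total=11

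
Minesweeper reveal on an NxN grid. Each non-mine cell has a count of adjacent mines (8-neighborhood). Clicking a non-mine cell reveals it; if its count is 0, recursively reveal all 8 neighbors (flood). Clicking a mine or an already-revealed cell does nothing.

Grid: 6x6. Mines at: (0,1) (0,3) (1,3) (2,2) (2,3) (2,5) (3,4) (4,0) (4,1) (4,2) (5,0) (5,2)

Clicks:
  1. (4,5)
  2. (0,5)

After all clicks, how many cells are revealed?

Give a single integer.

Click 1 (4,5) count=1: revealed 1 new [(4,5)] -> total=1
Click 2 (0,5) count=0: revealed 4 new [(0,4) (0,5) (1,4) (1,5)] -> total=5

Answer: 5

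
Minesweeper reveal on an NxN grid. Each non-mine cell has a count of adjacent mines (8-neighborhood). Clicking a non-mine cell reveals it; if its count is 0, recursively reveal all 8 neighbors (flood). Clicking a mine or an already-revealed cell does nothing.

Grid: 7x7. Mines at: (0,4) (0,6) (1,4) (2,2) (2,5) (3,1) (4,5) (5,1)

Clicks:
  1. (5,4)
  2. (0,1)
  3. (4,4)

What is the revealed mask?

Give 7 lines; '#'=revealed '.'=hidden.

Click 1 (5,4) count=1: revealed 1 new [(5,4)] -> total=1
Click 2 (0,1) count=0: revealed 10 new [(0,0) (0,1) (0,2) (0,3) (1,0) (1,1) (1,2) (1,3) (2,0) (2,1)] -> total=11
Click 3 (4,4) count=1: revealed 1 new [(4,4)] -> total=12

Answer: ####...
####...
##.....
.......
....#..
....#..
.......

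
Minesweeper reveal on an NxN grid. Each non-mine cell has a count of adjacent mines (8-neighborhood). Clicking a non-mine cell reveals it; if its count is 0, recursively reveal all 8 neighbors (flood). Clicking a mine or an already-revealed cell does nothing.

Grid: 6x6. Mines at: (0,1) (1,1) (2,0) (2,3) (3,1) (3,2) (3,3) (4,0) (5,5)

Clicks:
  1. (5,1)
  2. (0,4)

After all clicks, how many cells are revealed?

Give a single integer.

Answer: 15

Derivation:
Click 1 (5,1) count=1: revealed 1 new [(5,1)] -> total=1
Click 2 (0,4) count=0: revealed 14 new [(0,2) (0,3) (0,4) (0,5) (1,2) (1,3) (1,4) (1,5) (2,4) (2,5) (3,4) (3,5) (4,4) (4,5)] -> total=15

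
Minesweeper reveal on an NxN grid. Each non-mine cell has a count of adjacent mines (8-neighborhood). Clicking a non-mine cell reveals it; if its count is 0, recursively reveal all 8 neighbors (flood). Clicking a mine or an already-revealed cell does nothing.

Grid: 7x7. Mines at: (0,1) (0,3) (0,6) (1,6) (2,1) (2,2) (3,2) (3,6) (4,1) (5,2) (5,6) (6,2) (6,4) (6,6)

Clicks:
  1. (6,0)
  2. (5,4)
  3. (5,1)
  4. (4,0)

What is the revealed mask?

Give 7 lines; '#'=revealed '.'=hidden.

Answer: .......
.......
.......
.......
#......
##..#..
##.....

Derivation:
Click 1 (6,0) count=0: revealed 4 new [(5,0) (5,1) (6,0) (6,1)] -> total=4
Click 2 (5,4) count=1: revealed 1 new [(5,4)] -> total=5
Click 3 (5,1) count=3: revealed 0 new [(none)] -> total=5
Click 4 (4,0) count=1: revealed 1 new [(4,0)] -> total=6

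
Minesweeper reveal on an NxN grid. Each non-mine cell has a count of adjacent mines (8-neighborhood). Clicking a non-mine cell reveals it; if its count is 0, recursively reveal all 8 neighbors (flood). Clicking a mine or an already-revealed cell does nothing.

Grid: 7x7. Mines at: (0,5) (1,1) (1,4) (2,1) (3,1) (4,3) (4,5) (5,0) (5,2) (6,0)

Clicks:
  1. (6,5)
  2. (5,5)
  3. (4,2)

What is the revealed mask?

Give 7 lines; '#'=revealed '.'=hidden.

Click 1 (6,5) count=0: revealed 8 new [(5,3) (5,4) (5,5) (5,6) (6,3) (6,4) (6,5) (6,6)] -> total=8
Click 2 (5,5) count=1: revealed 0 new [(none)] -> total=8
Click 3 (4,2) count=3: revealed 1 new [(4,2)] -> total=9

Answer: .......
.......
.......
.......
..#....
...####
...####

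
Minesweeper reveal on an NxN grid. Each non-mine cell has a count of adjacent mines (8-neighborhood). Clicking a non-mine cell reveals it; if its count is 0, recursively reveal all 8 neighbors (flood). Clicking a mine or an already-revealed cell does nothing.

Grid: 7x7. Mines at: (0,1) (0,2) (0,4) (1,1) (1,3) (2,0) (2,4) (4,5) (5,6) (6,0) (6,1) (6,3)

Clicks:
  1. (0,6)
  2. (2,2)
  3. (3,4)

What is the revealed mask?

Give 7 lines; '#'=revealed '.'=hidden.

Answer: .....##
.....##
..#..##
....###
.......
.......
.......

Derivation:
Click 1 (0,6) count=0: revealed 8 new [(0,5) (0,6) (1,5) (1,6) (2,5) (2,6) (3,5) (3,6)] -> total=8
Click 2 (2,2) count=2: revealed 1 new [(2,2)] -> total=9
Click 3 (3,4) count=2: revealed 1 new [(3,4)] -> total=10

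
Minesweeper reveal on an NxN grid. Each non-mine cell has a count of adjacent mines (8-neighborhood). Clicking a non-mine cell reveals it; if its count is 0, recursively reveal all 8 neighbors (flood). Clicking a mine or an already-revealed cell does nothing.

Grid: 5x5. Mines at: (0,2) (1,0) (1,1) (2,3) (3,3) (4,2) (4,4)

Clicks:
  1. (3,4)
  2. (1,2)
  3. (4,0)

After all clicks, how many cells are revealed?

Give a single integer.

Click 1 (3,4) count=3: revealed 1 new [(3,4)] -> total=1
Click 2 (1,2) count=3: revealed 1 new [(1,2)] -> total=2
Click 3 (4,0) count=0: revealed 6 new [(2,0) (2,1) (3,0) (3,1) (4,0) (4,1)] -> total=8

Answer: 8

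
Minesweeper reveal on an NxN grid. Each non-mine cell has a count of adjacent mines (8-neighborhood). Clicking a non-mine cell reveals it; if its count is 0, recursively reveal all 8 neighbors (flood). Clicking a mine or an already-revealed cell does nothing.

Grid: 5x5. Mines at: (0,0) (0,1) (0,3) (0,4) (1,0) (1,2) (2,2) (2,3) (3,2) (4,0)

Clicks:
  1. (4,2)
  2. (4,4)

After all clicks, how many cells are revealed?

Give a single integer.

Click 1 (4,2) count=1: revealed 1 new [(4,2)] -> total=1
Click 2 (4,4) count=0: revealed 4 new [(3,3) (3,4) (4,3) (4,4)] -> total=5

Answer: 5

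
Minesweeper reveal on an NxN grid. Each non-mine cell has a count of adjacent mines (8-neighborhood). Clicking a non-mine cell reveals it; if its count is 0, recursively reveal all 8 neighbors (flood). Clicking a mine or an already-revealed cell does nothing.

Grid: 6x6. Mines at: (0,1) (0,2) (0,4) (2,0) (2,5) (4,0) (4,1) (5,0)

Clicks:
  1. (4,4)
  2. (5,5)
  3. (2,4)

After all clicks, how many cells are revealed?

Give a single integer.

Answer: 21

Derivation:
Click 1 (4,4) count=0: revealed 21 new [(1,1) (1,2) (1,3) (1,4) (2,1) (2,2) (2,3) (2,4) (3,1) (3,2) (3,3) (3,4) (3,5) (4,2) (4,3) (4,4) (4,5) (5,2) (5,3) (5,4) (5,5)] -> total=21
Click 2 (5,5) count=0: revealed 0 new [(none)] -> total=21
Click 3 (2,4) count=1: revealed 0 new [(none)] -> total=21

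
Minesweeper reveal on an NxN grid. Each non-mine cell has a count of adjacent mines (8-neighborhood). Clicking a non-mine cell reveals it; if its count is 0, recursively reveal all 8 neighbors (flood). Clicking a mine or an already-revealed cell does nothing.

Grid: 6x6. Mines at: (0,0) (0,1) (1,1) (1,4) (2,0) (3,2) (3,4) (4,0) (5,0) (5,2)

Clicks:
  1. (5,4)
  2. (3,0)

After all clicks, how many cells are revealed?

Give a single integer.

Answer: 7

Derivation:
Click 1 (5,4) count=0: revealed 6 new [(4,3) (4,4) (4,5) (5,3) (5,4) (5,5)] -> total=6
Click 2 (3,0) count=2: revealed 1 new [(3,0)] -> total=7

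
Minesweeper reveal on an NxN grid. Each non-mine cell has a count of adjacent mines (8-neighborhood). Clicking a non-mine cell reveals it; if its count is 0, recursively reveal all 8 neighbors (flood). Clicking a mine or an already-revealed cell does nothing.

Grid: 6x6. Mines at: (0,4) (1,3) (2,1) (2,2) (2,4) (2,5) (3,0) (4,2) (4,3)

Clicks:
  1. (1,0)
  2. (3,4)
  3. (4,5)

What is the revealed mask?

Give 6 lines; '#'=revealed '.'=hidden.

Answer: ......
#.....
......
....##
....##
....##

Derivation:
Click 1 (1,0) count=1: revealed 1 new [(1,0)] -> total=1
Click 2 (3,4) count=3: revealed 1 new [(3,4)] -> total=2
Click 3 (4,5) count=0: revealed 5 new [(3,5) (4,4) (4,5) (5,4) (5,5)] -> total=7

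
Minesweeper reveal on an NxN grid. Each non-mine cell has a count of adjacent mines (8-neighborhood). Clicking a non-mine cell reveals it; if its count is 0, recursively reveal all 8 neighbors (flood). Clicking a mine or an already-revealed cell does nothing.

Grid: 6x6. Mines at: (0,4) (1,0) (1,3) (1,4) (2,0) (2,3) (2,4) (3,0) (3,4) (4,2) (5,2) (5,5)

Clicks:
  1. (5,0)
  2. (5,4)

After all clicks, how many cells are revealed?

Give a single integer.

Answer: 5

Derivation:
Click 1 (5,0) count=0: revealed 4 new [(4,0) (4,1) (5,0) (5,1)] -> total=4
Click 2 (5,4) count=1: revealed 1 new [(5,4)] -> total=5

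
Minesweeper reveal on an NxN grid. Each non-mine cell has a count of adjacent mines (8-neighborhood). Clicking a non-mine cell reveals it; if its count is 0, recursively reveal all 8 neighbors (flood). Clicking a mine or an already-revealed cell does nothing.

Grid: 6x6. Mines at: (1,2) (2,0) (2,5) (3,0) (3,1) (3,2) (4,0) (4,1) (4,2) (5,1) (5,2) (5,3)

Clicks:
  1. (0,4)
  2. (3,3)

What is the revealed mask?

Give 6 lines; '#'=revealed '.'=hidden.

Click 1 (0,4) count=0: revealed 6 new [(0,3) (0,4) (0,5) (1,3) (1,4) (1,5)] -> total=6
Click 2 (3,3) count=2: revealed 1 new [(3,3)] -> total=7

Answer: ...###
...###
......
...#..
......
......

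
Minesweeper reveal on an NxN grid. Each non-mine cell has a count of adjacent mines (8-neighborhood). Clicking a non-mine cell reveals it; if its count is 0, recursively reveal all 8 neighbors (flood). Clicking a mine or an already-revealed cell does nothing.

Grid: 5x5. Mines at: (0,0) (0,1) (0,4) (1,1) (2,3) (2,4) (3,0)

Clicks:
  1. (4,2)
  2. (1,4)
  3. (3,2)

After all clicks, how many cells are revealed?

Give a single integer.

Click 1 (4,2) count=0: revealed 8 new [(3,1) (3,2) (3,3) (3,4) (4,1) (4,2) (4,3) (4,4)] -> total=8
Click 2 (1,4) count=3: revealed 1 new [(1,4)] -> total=9
Click 3 (3,2) count=1: revealed 0 new [(none)] -> total=9

Answer: 9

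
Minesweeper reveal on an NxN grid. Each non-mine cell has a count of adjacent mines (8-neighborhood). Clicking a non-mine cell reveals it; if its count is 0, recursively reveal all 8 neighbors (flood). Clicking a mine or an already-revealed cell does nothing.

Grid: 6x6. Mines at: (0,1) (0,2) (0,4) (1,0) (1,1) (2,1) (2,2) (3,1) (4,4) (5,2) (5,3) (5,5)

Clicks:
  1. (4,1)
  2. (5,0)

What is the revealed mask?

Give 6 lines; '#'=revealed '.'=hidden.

Answer: ......
......
......
......
##....
##....

Derivation:
Click 1 (4,1) count=2: revealed 1 new [(4,1)] -> total=1
Click 2 (5,0) count=0: revealed 3 new [(4,0) (5,0) (5,1)] -> total=4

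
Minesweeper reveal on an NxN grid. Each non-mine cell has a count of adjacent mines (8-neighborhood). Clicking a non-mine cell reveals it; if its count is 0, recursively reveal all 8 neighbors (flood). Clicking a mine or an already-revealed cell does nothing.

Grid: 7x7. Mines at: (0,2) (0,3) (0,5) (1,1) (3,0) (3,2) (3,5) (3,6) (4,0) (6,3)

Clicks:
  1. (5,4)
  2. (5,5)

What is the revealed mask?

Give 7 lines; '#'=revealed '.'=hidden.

Click 1 (5,4) count=1: revealed 1 new [(5,4)] -> total=1
Click 2 (5,5) count=0: revealed 8 new [(4,4) (4,5) (4,6) (5,5) (5,6) (6,4) (6,5) (6,6)] -> total=9

Answer: .......
.......
.......
.......
....###
....###
....###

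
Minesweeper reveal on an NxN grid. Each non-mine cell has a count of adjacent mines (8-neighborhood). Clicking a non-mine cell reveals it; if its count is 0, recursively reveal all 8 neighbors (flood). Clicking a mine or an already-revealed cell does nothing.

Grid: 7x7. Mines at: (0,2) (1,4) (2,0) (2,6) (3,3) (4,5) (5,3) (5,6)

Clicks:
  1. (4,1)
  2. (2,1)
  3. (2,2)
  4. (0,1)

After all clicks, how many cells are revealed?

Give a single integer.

Answer: 15

Derivation:
Click 1 (4,1) count=0: revealed 12 new [(3,0) (3,1) (3,2) (4,0) (4,1) (4,2) (5,0) (5,1) (5,2) (6,0) (6,1) (6,2)] -> total=12
Click 2 (2,1) count=1: revealed 1 new [(2,1)] -> total=13
Click 3 (2,2) count=1: revealed 1 new [(2,2)] -> total=14
Click 4 (0,1) count=1: revealed 1 new [(0,1)] -> total=15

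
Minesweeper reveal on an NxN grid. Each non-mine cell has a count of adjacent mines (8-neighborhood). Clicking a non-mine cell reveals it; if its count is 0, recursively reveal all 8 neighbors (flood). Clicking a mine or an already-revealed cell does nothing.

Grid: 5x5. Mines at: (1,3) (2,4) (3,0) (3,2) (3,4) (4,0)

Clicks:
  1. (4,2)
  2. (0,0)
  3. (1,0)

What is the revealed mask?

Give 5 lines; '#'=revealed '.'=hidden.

Click 1 (4,2) count=1: revealed 1 new [(4,2)] -> total=1
Click 2 (0,0) count=0: revealed 9 new [(0,0) (0,1) (0,2) (1,0) (1,1) (1,2) (2,0) (2,1) (2,2)] -> total=10
Click 3 (1,0) count=0: revealed 0 new [(none)] -> total=10

Answer: ###..
###..
###..
.....
..#..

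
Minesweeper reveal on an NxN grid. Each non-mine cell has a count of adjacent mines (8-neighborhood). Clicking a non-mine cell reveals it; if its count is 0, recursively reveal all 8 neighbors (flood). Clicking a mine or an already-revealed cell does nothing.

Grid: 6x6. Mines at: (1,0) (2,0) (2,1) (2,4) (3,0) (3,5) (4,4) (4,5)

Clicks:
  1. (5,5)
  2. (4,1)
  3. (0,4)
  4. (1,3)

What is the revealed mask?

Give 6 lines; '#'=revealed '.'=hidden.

Answer: .#####
.#####
......
......
.#....
.....#

Derivation:
Click 1 (5,5) count=2: revealed 1 new [(5,5)] -> total=1
Click 2 (4,1) count=1: revealed 1 new [(4,1)] -> total=2
Click 3 (0,4) count=0: revealed 10 new [(0,1) (0,2) (0,3) (0,4) (0,5) (1,1) (1,2) (1,3) (1,4) (1,5)] -> total=12
Click 4 (1,3) count=1: revealed 0 new [(none)] -> total=12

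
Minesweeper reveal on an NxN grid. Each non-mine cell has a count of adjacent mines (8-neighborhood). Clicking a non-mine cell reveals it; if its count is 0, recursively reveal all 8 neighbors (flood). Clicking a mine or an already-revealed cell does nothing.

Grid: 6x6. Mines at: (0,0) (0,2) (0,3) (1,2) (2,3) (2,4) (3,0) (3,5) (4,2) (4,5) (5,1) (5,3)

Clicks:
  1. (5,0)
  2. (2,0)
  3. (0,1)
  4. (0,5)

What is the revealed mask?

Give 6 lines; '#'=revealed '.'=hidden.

Answer: .#..##
....##
#.....
......
......
#.....

Derivation:
Click 1 (5,0) count=1: revealed 1 new [(5,0)] -> total=1
Click 2 (2,0) count=1: revealed 1 new [(2,0)] -> total=2
Click 3 (0,1) count=3: revealed 1 new [(0,1)] -> total=3
Click 4 (0,5) count=0: revealed 4 new [(0,4) (0,5) (1,4) (1,5)] -> total=7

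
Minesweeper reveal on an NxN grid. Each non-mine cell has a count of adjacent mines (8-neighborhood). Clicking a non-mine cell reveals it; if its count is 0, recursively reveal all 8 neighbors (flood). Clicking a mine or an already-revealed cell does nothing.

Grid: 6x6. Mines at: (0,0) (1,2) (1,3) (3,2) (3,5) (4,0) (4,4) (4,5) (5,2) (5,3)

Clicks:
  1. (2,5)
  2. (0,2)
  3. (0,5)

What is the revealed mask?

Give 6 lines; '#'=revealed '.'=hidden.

Answer: ..#.##
....##
....##
......
......
......

Derivation:
Click 1 (2,5) count=1: revealed 1 new [(2,5)] -> total=1
Click 2 (0,2) count=2: revealed 1 new [(0,2)] -> total=2
Click 3 (0,5) count=0: revealed 5 new [(0,4) (0,5) (1,4) (1,5) (2,4)] -> total=7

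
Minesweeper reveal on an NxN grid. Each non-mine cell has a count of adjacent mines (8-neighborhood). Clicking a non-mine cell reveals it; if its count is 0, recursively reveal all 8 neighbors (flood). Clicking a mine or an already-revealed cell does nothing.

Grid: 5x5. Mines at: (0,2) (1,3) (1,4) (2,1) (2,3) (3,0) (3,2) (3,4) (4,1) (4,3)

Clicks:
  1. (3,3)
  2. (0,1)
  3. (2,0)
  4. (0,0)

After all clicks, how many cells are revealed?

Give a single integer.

Answer: 6

Derivation:
Click 1 (3,3) count=4: revealed 1 new [(3,3)] -> total=1
Click 2 (0,1) count=1: revealed 1 new [(0,1)] -> total=2
Click 3 (2,0) count=2: revealed 1 new [(2,0)] -> total=3
Click 4 (0,0) count=0: revealed 3 new [(0,0) (1,0) (1,1)] -> total=6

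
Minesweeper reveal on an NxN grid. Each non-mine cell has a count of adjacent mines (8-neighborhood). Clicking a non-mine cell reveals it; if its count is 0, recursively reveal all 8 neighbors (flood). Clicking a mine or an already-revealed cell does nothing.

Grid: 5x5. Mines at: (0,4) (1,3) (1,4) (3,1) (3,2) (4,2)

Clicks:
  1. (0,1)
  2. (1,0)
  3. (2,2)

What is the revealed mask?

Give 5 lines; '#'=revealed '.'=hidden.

Answer: ###..
###..
###..
.....
.....

Derivation:
Click 1 (0,1) count=0: revealed 9 new [(0,0) (0,1) (0,2) (1,0) (1,1) (1,2) (2,0) (2,1) (2,2)] -> total=9
Click 2 (1,0) count=0: revealed 0 new [(none)] -> total=9
Click 3 (2,2) count=3: revealed 0 new [(none)] -> total=9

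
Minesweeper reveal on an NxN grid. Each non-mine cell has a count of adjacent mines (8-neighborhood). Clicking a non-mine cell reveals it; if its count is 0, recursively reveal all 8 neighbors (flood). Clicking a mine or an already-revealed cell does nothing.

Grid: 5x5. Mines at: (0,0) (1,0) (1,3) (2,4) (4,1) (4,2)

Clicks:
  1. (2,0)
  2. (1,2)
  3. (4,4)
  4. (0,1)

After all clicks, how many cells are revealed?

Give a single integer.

Answer: 7

Derivation:
Click 1 (2,0) count=1: revealed 1 new [(2,0)] -> total=1
Click 2 (1,2) count=1: revealed 1 new [(1,2)] -> total=2
Click 3 (4,4) count=0: revealed 4 new [(3,3) (3,4) (4,3) (4,4)] -> total=6
Click 4 (0,1) count=2: revealed 1 new [(0,1)] -> total=7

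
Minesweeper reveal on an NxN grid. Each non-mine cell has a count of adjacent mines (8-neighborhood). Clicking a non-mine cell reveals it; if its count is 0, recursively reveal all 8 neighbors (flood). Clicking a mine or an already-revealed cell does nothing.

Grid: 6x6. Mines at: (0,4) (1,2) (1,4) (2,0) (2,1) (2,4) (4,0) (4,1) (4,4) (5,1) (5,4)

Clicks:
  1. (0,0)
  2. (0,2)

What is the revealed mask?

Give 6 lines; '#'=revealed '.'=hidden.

Click 1 (0,0) count=0: revealed 4 new [(0,0) (0,1) (1,0) (1,1)] -> total=4
Click 2 (0,2) count=1: revealed 1 new [(0,2)] -> total=5

Answer: ###...
##....
......
......
......
......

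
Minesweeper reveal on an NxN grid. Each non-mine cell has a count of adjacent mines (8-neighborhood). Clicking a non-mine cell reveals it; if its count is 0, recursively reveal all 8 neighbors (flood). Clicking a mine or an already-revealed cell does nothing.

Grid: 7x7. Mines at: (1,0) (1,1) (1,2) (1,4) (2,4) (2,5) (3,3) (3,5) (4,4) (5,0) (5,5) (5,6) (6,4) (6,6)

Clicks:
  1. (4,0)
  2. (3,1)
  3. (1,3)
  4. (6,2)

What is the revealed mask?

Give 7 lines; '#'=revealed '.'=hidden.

Click 1 (4,0) count=1: revealed 1 new [(4,0)] -> total=1
Click 2 (3,1) count=0: revealed 8 new [(2,0) (2,1) (2,2) (3,0) (3,1) (3,2) (4,1) (4,2)] -> total=9
Click 3 (1,3) count=3: revealed 1 new [(1,3)] -> total=10
Click 4 (6,2) count=0: revealed 7 new [(4,3) (5,1) (5,2) (5,3) (6,1) (6,2) (6,3)] -> total=17

Answer: .......
...#...
###....
###....
####...
.###...
.###...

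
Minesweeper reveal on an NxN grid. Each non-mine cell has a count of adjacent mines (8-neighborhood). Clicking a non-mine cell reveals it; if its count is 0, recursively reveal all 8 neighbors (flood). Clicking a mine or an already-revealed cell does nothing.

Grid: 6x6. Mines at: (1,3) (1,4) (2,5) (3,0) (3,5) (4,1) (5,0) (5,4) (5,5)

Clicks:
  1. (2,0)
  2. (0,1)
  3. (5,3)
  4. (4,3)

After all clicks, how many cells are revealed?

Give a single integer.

Answer: 11

Derivation:
Click 1 (2,0) count=1: revealed 1 new [(2,0)] -> total=1
Click 2 (0,1) count=0: revealed 8 new [(0,0) (0,1) (0,2) (1,0) (1,1) (1,2) (2,1) (2,2)] -> total=9
Click 3 (5,3) count=1: revealed 1 new [(5,3)] -> total=10
Click 4 (4,3) count=1: revealed 1 new [(4,3)] -> total=11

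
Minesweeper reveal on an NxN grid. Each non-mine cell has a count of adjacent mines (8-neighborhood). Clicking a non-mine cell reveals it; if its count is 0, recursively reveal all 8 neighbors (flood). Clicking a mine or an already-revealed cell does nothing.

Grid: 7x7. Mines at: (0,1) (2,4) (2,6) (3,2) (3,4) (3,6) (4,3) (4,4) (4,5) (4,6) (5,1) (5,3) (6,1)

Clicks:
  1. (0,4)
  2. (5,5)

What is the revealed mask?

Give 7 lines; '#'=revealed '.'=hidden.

Click 1 (0,4) count=0: revealed 10 new [(0,2) (0,3) (0,4) (0,5) (0,6) (1,2) (1,3) (1,4) (1,5) (1,6)] -> total=10
Click 2 (5,5) count=3: revealed 1 new [(5,5)] -> total=11

Answer: ..#####
..#####
.......
.......
.......
.....#.
.......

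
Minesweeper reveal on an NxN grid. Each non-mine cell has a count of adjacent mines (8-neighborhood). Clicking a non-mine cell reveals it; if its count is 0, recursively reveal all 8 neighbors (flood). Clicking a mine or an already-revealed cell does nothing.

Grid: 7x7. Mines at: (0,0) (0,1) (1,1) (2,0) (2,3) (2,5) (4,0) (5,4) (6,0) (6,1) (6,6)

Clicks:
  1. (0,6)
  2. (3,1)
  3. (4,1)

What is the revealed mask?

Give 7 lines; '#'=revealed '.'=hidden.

Answer: ..#####
..#####
.......
.#.....
.#.....
.......
.......

Derivation:
Click 1 (0,6) count=0: revealed 10 new [(0,2) (0,3) (0,4) (0,5) (0,6) (1,2) (1,3) (1,4) (1,5) (1,6)] -> total=10
Click 2 (3,1) count=2: revealed 1 new [(3,1)] -> total=11
Click 3 (4,1) count=1: revealed 1 new [(4,1)] -> total=12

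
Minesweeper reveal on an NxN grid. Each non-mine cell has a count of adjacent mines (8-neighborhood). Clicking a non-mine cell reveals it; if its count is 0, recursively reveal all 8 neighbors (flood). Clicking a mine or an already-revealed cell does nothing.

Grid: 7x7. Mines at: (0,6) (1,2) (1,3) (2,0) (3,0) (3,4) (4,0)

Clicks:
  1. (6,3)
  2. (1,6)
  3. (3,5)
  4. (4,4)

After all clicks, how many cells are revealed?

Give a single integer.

Answer: 32

Derivation:
Click 1 (6,3) count=0: revealed 32 new [(1,5) (1,6) (2,1) (2,2) (2,3) (2,5) (2,6) (3,1) (3,2) (3,3) (3,5) (3,6) (4,1) (4,2) (4,3) (4,4) (4,5) (4,6) (5,0) (5,1) (5,2) (5,3) (5,4) (5,5) (5,6) (6,0) (6,1) (6,2) (6,3) (6,4) (6,5) (6,6)] -> total=32
Click 2 (1,6) count=1: revealed 0 new [(none)] -> total=32
Click 3 (3,5) count=1: revealed 0 new [(none)] -> total=32
Click 4 (4,4) count=1: revealed 0 new [(none)] -> total=32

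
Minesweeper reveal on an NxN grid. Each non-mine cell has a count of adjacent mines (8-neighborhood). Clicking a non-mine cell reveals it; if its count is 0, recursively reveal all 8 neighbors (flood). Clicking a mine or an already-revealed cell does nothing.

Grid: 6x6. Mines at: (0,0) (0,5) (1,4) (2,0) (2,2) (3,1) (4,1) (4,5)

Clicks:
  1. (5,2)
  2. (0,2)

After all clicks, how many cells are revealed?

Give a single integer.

Answer: 7

Derivation:
Click 1 (5,2) count=1: revealed 1 new [(5,2)] -> total=1
Click 2 (0,2) count=0: revealed 6 new [(0,1) (0,2) (0,3) (1,1) (1,2) (1,3)] -> total=7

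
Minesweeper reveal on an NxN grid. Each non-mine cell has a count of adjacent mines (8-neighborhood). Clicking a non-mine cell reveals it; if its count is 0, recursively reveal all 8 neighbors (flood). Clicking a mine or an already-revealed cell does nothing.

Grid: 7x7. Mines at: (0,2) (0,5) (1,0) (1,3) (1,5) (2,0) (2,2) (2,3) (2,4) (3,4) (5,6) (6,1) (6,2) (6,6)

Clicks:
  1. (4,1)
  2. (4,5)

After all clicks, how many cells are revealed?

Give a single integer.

Click 1 (4,1) count=0: revealed 12 new [(3,0) (3,1) (3,2) (3,3) (4,0) (4,1) (4,2) (4,3) (5,0) (5,1) (5,2) (5,3)] -> total=12
Click 2 (4,5) count=2: revealed 1 new [(4,5)] -> total=13

Answer: 13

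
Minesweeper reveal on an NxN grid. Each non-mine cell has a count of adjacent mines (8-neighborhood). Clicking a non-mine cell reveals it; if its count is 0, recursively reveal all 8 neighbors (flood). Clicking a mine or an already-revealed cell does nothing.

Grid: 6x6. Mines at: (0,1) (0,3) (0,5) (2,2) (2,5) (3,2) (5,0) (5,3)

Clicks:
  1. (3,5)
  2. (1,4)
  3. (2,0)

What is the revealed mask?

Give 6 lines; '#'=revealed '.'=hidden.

Answer: ......
##..#.
##....
##...#
##....
......

Derivation:
Click 1 (3,5) count=1: revealed 1 new [(3,5)] -> total=1
Click 2 (1,4) count=3: revealed 1 new [(1,4)] -> total=2
Click 3 (2,0) count=0: revealed 8 new [(1,0) (1,1) (2,0) (2,1) (3,0) (3,1) (4,0) (4,1)] -> total=10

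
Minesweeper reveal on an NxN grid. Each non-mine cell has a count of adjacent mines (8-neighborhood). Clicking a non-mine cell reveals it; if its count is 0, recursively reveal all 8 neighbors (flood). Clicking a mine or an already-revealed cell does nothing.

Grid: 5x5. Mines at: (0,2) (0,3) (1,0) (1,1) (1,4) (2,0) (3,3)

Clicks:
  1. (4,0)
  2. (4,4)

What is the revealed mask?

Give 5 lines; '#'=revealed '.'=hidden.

Answer: .....
.....
.....
###..
###.#

Derivation:
Click 1 (4,0) count=0: revealed 6 new [(3,0) (3,1) (3,2) (4,0) (4,1) (4,2)] -> total=6
Click 2 (4,4) count=1: revealed 1 new [(4,4)] -> total=7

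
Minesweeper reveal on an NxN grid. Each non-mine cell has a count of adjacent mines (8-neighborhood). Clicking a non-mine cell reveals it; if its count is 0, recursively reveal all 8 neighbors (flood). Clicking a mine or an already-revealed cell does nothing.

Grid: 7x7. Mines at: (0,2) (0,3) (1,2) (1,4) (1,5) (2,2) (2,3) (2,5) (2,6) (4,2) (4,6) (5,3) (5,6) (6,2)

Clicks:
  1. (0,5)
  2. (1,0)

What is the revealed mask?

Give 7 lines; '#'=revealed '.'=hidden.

Answer: ##...#.
##.....
##.....
##.....
##.....
##.....
##.....

Derivation:
Click 1 (0,5) count=2: revealed 1 new [(0,5)] -> total=1
Click 2 (1,0) count=0: revealed 14 new [(0,0) (0,1) (1,0) (1,1) (2,0) (2,1) (3,0) (3,1) (4,0) (4,1) (5,0) (5,1) (6,0) (6,1)] -> total=15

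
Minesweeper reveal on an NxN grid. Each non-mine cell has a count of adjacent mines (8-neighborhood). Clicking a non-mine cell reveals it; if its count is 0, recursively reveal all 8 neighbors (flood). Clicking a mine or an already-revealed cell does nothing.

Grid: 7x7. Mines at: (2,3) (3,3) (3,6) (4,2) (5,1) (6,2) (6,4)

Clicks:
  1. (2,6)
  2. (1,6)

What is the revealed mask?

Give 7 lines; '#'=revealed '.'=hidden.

Answer: #######
#######
###.###
###....
##.....
.......
.......

Derivation:
Click 1 (2,6) count=1: revealed 1 new [(2,6)] -> total=1
Click 2 (1,6) count=0: revealed 24 new [(0,0) (0,1) (0,2) (0,3) (0,4) (0,5) (0,6) (1,0) (1,1) (1,2) (1,3) (1,4) (1,5) (1,6) (2,0) (2,1) (2,2) (2,4) (2,5) (3,0) (3,1) (3,2) (4,0) (4,1)] -> total=25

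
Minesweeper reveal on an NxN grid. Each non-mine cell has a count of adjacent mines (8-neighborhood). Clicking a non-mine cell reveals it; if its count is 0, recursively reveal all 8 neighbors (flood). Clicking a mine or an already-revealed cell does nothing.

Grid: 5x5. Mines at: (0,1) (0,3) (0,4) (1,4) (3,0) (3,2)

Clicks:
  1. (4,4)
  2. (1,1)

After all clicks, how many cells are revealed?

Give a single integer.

Click 1 (4,4) count=0: revealed 6 new [(2,3) (2,4) (3,3) (3,4) (4,3) (4,4)] -> total=6
Click 2 (1,1) count=1: revealed 1 new [(1,1)] -> total=7

Answer: 7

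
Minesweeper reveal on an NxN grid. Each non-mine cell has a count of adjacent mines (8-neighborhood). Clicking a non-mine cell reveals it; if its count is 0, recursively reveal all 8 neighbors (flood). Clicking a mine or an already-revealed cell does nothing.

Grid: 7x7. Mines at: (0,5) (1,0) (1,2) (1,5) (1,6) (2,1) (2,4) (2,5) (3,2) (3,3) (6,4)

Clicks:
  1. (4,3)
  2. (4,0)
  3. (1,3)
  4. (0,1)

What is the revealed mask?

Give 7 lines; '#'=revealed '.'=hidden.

Click 1 (4,3) count=2: revealed 1 new [(4,3)] -> total=1
Click 2 (4,0) count=0: revealed 13 new [(3,0) (3,1) (4,0) (4,1) (4,2) (5,0) (5,1) (5,2) (5,3) (6,0) (6,1) (6,2) (6,3)] -> total=14
Click 3 (1,3) count=2: revealed 1 new [(1,3)] -> total=15
Click 4 (0,1) count=2: revealed 1 new [(0,1)] -> total=16

Answer: .#.....
...#...
.......
##.....
####...
####...
####...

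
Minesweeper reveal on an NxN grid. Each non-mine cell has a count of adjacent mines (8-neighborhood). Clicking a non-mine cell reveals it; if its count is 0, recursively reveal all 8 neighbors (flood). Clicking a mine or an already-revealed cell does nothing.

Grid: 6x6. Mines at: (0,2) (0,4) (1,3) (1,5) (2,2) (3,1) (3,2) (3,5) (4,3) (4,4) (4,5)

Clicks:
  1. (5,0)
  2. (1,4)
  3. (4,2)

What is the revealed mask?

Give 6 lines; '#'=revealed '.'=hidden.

Answer: ......
....#.
......
......
###...
###...

Derivation:
Click 1 (5,0) count=0: revealed 6 new [(4,0) (4,1) (4,2) (5,0) (5,1) (5,2)] -> total=6
Click 2 (1,4) count=3: revealed 1 new [(1,4)] -> total=7
Click 3 (4,2) count=3: revealed 0 new [(none)] -> total=7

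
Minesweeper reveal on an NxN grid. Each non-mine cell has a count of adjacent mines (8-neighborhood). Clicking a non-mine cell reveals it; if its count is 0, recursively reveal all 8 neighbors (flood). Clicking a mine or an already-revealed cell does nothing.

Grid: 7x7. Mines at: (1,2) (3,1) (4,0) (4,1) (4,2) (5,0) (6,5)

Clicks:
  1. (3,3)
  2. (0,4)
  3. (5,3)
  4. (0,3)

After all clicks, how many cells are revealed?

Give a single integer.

Answer: 24

Derivation:
Click 1 (3,3) count=1: revealed 1 new [(3,3)] -> total=1
Click 2 (0,4) count=0: revealed 23 new [(0,3) (0,4) (0,5) (0,6) (1,3) (1,4) (1,5) (1,6) (2,3) (2,4) (2,5) (2,6) (3,4) (3,5) (3,6) (4,3) (4,4) (4,5) (4,6) (5,3) (5,4) (5,5) (5,6)] -> total=24
Click 3 (5,3) count=1: revealed 0 new [(none)] -> total=24
Click 4 (0,3) count=1: revealed 0 new [(none)] -> total=24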